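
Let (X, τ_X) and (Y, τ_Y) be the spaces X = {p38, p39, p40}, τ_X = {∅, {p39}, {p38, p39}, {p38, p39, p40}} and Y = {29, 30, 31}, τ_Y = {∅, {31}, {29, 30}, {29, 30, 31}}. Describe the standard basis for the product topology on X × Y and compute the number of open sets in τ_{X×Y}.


Basis B = {∅ × ∅, {p39} × {31}, {p38, p39} × {31}, {p39} × {29, 30}, {p38, p39, p40} × {31}, {p39} × {29, 30, 31}, {p38, p39} × {29, 30}, {p38, p39} × {29, 30, 31}, {p38, p39, p40} × {29, 30}, {p38, p39, p40} × {29, 30, 31}}; |τ_{X×Y}| = 16.

Enumerate products U × V with U ∈ τ_X, V ∈ τ_Y (deduplicated):
  ∅ × ∅ = {} (∅)
  {p39} × {31} = {(p39,31)}
  {p38, p39} × {31} = {(p38,31), (p39,31)}
  {p39} × {29, 30} = {(p39,29), (p39,30)}
  {p38, p39, p40} × {31} = {(p38,31), (p39,31), (p40,31)}
  {p39} × {29, 30, 31} = {(p39,29), (p39,30), (p39,31)}
  {p38, p39} × {29, 30} = {(p38,29), (p38,30), (p39,29), (p39,30)}
  {p38, p39} × {29, 30, 31} = {(p38,29), (p38,30), (p38,31), (p39,29), (p39,30), (p39,31)}
  {p38, p39, p40} × {29, 30} = {(p38,29), (p38,30), (p39,29), (p39,30), (p40,29), (p40,30)}
  {p38, p39, p40} × {29, 30, 31} = {(p38,29), (p38,30), (p38,31), (p39,29), (p39,30), (p39,31), (p40,29), (p40,30), (p40,31)}
These 10 distinct sets form the basis B.
Close under arbitrary unions to get τ_{X×Y}; counting gives |τ_{X×Y}| = 16.


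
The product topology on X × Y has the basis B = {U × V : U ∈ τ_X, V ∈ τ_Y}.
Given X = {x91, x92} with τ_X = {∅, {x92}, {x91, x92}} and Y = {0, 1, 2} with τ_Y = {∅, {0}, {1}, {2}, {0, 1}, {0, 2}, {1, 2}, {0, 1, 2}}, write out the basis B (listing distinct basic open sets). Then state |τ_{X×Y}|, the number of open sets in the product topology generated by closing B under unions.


Basis B = {∅ × ∅, {x92} × {0}, {x92} × {1}, {x92} × {2}, {x91, x92} × {0}, {x91, x92} × {1}, {x91, x92} × {2}, {x92} × {0, 1}, {x92} × {0, 2}, {x92} × {1, 2}, {x92} × {0, 1, 2}, {x91, x92} × {0, 1}, {x91, x92} × {0, 2}, {x91, x92} × {1, 2}, {x91, x92} × {0, 1, 2}}; |τ_{X×Y}| = 27.

Enumerate products U × V with U ∈ τ_X, V ∈ τ_Y (deduplicated):
  ∅ × ∅ = {} (∅)
  {x92} × {0} = {(x92,0)}
  {x92} × {1} = {(x92,1)}
  {x92} × {2} = {(x92,2)}
  {x91, x92} × {0} = {(x91,0), (x92,0)}
  {x91, x92} × {1} = {(x91,1), (x92,1)}
  {x91, x92} × {2} = {(x91,2), (x92,2)}
  {x92} × {0, 1} = {(x92,0), (x92,1)}
  {x92} × {0, 2} = {(x92,0), (x92,2)}
  {x92} × {1, 2} = {(x92,1), (x92,2)}
  {x92} × {0, 1, 2} = {(x92,0), (x92,1), (x92,2)}
  {x91, x92} × {0, 1} = {(x91,0), (x91,1), (x92,0), (x92,1)}
  {x91, x92} × {0, 2} = {(x91,0), (x91,2), (x92,0), (x92,2)}
  {x91, x92} × {1, 2} = {(x91,1), (x91,2), (x92,1), (x92,2)}
  {x91, x92} × {0, 1, 2} = {(x91,0), (x91,1), (x91,2), (x92,0), (x92,1), (x92,2)}
These 15 distinct sets form the basis B.
Close under arbitrary unions to get τ_{X×Y}; counting gives |τ_{X×Y}| = 27.


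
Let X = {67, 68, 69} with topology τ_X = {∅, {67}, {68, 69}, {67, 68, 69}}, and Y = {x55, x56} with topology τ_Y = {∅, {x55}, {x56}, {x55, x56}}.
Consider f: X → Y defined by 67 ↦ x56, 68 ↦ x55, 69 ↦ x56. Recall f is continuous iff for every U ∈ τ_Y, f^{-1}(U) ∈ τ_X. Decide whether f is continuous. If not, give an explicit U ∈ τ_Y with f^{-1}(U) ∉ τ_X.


f is NOT continuous.

Compute f^{-1}(U) for each U ∈ τ_Y:
  U = ∅: f^{-1}(U) = ∅ ∈ τ_X ✓.
  U = {x55}: f^{-1}(U) = {68} ∉ τ_X ✗.
  U = {x56}: f^{-1}(U) = {67, 69} ∉ τ_X ✗.
  U = {x55, x56}: f^{-1}(U) = {67, 68, 69} ∈ τ_X ✓.
Found U = {x55} with f^{-1}(U) = {68} not in τ_X. Therefore f is NOT continuous.


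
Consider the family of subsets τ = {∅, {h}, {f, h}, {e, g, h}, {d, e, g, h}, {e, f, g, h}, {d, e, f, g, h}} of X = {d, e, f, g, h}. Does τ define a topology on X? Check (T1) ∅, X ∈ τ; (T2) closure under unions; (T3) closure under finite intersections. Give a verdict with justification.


τ IS a topology on X.

Axiom (T1): ∅ ∈ τ? Yes; X ∈ τ? Yes.
Axiom (T2/T3): check pairwise unions and intersections of members of τ.
All pairwise intersections and unions checked — each lies in τ. Therefore τ satisfies (T1), (T2), (T3): it IS a topology on X.


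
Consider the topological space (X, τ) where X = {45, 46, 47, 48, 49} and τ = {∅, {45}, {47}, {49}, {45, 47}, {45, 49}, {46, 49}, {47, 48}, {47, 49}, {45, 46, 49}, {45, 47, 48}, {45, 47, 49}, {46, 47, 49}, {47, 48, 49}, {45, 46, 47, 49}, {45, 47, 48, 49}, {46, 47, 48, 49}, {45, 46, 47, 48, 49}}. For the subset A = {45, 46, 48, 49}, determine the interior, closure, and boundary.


int(A) = {45, 46, 49}, cl(A) = {45, 46, 48, 49}, ∂A = {48}.

Closed sets in (X, τ) are complements of opens:
  closed(X, τ) = {∅, {45}, {46}, {48}, {45, 46}, {45, 48}, {46, 48}, {46, 49}, {47, 48}, {45, 46, 48}, {45, 46, 49}, {45, 47, 48}, {46, 47, 48}, {46, 48, 49}, {45, 46, 47, 48}, {45, 46, 48, 49}, {46, 47, 48, 49}, {45, 46, 47, 48, 49}}.
int(A) = ⋃ {U ∈ τ : U ⊆ A}. Opens contained in A: ∅, {45}, {49}, {45, 49}, {46, 49}, {45, 46, 49}.
Taking the union of these: int(A) = {45, 46, 49}.
cl(A) = ⋂ {C closed : A ⊆ C}. Closed sets containing A: {45, 46, 48, 49}, {45, 46, 47, 48, 49}.
Intersecting these: cl(A) = {45, 46, 48, 49}.
∂A = cl(A) ∖ int(A) = {45, 46, 48, 49} ∖ {45, 46, 49} = {48}.


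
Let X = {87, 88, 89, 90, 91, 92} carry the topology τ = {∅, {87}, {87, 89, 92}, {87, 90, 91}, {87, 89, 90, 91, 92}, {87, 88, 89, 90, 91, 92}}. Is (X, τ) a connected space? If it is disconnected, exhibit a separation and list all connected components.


(X, τ) is connected.

Find clopen sets (U ∈ τ with X ∖ U ∈ τ):
  U = ∅, X ∖ U = {87, 88, 89, 90, 91, 92} — both open, so U is clopen.
  U = {87, 88, 89, 90, 91, 92}, X ∖ U = ∅ — both open, so U is clopen.
Only trivial clopens (∅ and X) exist, so (X, τ) is connected.
Compute connected components by grouping points that agree on all clopens:
  component: {87, 88, 89, 90, 91, 92}


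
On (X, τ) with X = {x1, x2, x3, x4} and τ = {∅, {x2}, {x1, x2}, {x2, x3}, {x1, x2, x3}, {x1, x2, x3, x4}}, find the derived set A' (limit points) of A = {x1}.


A' = {x4}

For each x ∈ X, list the open sets U ∈ τ with x ∈ U, then check whether U ∩ (A ∖ {x}) ≠ ∅ for every such U.
  x = x1: open {x1, x2} ∋ x has {x1, x2} ∩ (A ∖ {x1}) = ∅, so x is NOT a limit point.
  x = x2: open {x2} ∋ x has {x2} ∩ (A ∖ {x2}) = ∅, so x is NOT a limit point.
  x = x3: open {x2, x3} ∋ x has {x2, x3} ∩ (A ∖ {x3}) = ∅, so x is NOT a limit point.
  x = x4: opens ∋ x are {x1, x2, x3, x4}; each meets A ∖ {x4}, so x IS a limit point.
Collecting: A' = {x4}.


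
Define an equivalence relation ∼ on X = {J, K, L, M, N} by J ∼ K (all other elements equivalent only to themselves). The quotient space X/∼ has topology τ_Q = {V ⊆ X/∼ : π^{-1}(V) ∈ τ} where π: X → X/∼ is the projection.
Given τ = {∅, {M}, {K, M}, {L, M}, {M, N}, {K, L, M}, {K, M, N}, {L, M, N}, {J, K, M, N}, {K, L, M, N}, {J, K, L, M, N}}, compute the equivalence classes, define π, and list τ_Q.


X/∼ = {[J=K], [L], [M], [N]}; |τ_Q| = 7.

Equivalence classes: [J=K], [L], [M], [N].
Quotient map π: X → X/∼ sends J ↦ [J=K], K ↦ [J=K], L ↦ [L], M ↦ [M], N ↦ [N].
For each subset V ⊆ X/∼, compute π^{-1}(V) ⊆ X and check whether π^{-1}(V) ∈ τ. V is open in τ_Q iff π^{-1}(V) ∈ τ.
  V = {}: π^{-1}(V) = ∅ ∈ τ ✓.
  V = {[J=K]}: π^{-1}(V) = {J, K} ∉ τ ✗.
  V = {[L]}: π^{-1}(V) = {L} ∉ τ ✗.
  V = {[J=K], [L]}: π^{-1}(V) = {J, K, L} ∉ τ ✗.
  V = {[M]}: π^{-1}(V) = {M} ∈ τ ✓.
  V = {[J=K], [M]}: π^{-1}(V) = {J, K, M} ∉ τ ✗.
  V = {[L], [M]}: π^{-1}(V) = {L, M} ∈ τ ✓.
  V = {[J=K], [L], [M]}: π^{-1}(V) = {J, K, L, M} ∉ τ ✗.
  V = {[N]}: π^{-1}(V) = {N} ∉ τ ✗.
  V = {[J=K], [N]}: π^{-1}(V) = {J, K, N} ∉ τ ✗.
  V = {[L], [N]}: π^{-1}(V) = {L, N} ∉ τ ✗.
  V = {[J=K], [L], [N]}: π^{-1}(V) = {J, K, L, N} ∉ τ ✗.
  V = {[M], [N]}: π^{-1}(V) = {M, N} ∈ τ ✓.
  V = {[J=K], [M], [N]}: π^{-1}(V) = {J, K, M, N} ∈ τ ✓.
  V = {[L], [M], [N]}: π^{-1}(V) = {L, M, N} ∈ τ ✓.
  V = {[J=K], [L], [M], [N]}: π^{-1}(V) = {J, K, L, M, N} ∈ τ ✓.
Open sets in the quotient: τ_Q = {{}, {[M]}, {[L], [M]}, {[M], [N]}, {[J=K], [M], [N]}, {[L], [M], [N]}, {[J=K], [L], [M], [N]}} (7 elements).


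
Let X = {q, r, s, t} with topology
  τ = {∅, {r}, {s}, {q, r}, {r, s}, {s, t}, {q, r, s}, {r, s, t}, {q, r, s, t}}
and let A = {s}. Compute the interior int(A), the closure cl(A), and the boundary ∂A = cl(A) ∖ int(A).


int(A) = {s}, cl(A) = {s, t}, ∂A = {t}.

Closed sets in (X, τ) are complements of opens:
  closed(X, τ) = {∅, {q}, {t}, {q, r}, {q, t}, {s, t}, {q, r, t}, {q, s, t}, {q, r, s, t}}.
int(A) = ⋃ {U ∈ τ : U ⊆ A}. Opens contained in A: ∅, {s}.
Taking the union of these: int(A) = {s}.
cl(A) = ⋂ {C closed : A ⊆ C}. Closed sets containing A: {s, t}, {q, s, t}, {q, r, s, t}.
Intersecting these: cl(A) = {s, t}.
∂A = cl(A) ∖ int(A) = {s, t} ∖ {s} = {t}.


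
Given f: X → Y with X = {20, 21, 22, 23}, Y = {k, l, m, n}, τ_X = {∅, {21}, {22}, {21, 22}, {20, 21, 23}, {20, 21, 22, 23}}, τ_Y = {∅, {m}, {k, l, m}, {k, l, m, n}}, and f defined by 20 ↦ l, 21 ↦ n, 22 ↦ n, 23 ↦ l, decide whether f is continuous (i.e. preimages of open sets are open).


f is NOT continuous.

Compute f^{-1}(U) for each U ∈ τ_Y:
  U = ∅: f^{-1}(U) = ∅ ∈ τ_X ✓.
  U = {m}: f^{-1}(U) = ∅ ∈ τ_X ✓.
  U = {k, l, m}: f^{-1}(U) = {20, 23} ∉ τ_X ✗.
  U = {k, l, m, n}: f^{-1}(U) = {20, 21, 22, 23} ∈ τ_X ✓.
Found U = {k, l, m} with f^{-1}(U) = {20, 23} not in τ_X. Therefore f is NOT continuous.


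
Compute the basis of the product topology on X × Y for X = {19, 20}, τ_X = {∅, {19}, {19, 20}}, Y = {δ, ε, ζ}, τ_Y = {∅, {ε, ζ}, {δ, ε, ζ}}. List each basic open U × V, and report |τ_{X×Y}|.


Basis B = {∅ × ∅, {19} × {ε, ζ}, {19} × {δ, ε, ζ}, {19, 20} × {ε, ζ}, {19, 20} × {δ, ε, ζ}}; |τ_{X×Y}| = 6.

Enumerate products U × V with U ∈ τ_X, V ∈ τ_Y (deduplicated):
  ∅ × ∅ = {} (∅)
  {19} × {ε, ζ} = {(19,ε), (19,ζ)}
  {19} × {δ, ε, ζ} = {(19,δ), (19,ε), (19,ζ)}
  {19, 20} × {ε, ζ} = {(19,ε), (19,ζ), (20,ε), (20,ζ)}
  {19, 20} × {δ, ε, ζ} = {(19,δ), (19,ε), (19,ζ), (20,δ), (20,ε), (20,ζ)}
These 5 distinct sets form the basis B.
Close under arbitrary unions to get τ_{X×Y}; counting gives |τ_{X×Y}| = 6.


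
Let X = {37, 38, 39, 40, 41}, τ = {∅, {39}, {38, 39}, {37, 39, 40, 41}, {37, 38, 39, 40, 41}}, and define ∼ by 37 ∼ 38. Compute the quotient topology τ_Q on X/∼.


X/∼ = {[37=38], [39], [40], [41]}; |τ_Q| = 3.

Equivalence classes: [37=38], [39], [40], [41].
Quotient map π: X → X/∼ sends 37 ↦ [37=38], 38 ↦ [37=38], 39 ↦ [39], 40 ↦ [40], 41 ↦ [41].
For each subset V ⊆ X/∼, compute π^{-1}(V) ⊆ X and check whether π^{-1}(V) ∈ τ. V is open in τ_Q iff π^{-1}(V) ∈ τ.
  V = {}: π^{-1}(V) = ∅ ∈ τ ✓.
  V = {[37=38]}: π^{-1}(V) = {37, 38} ∉ τ ✗.
  V = {[39]}: π^{-1}(V) = {39} ∈ τ ✓.
  V = {[37=38], [39]}: π^{-1}(V) = {37, 38, 39} ∉ τ ✗.
  V = {[40]}: π^{-1}(V) = {40} ∉ τ ✗.
  V = {[37=38], [40]}: π^{-1}(V) = {37, 38, 40} ∉ τ ✗.
  V = {[39], [40]}: π^{-1}(V) = {39, 40} ∉ τ ✗.
  V = {[37=38], [39], [40]}: π^{-1}(V) = {37, 38, 39, 40} ∉ τ ✗.
  V = {[41]}: π^{-1}(V) = {41} ∉ τ ✗.
  V = {[37=38], [41]}: π^{-1}(V) = {37, 38, 41} ∉ τ ✗.
  V = {[39], [41]}: π^{-1}(V) = {39, 41} ∉ τ ✗.
  V = {[37=38], [39], [41]}: π^{-1}(V) = {37, 38, 39, 41} ∉ τ ✗.
  V = {[40], [41]}: π^{-1}(V) = {40, 41} ∉ τ ✗.
  V = {[37=38], [40], [41]}: π^{-1}(V) = {37, 38, 40, 41} ∉ τ ✗.
  V = {[39], [40], [41]}: π^{-1}(V) = {39, 40, 41} ∉ τ ✗.
  V = {[37=38], [39], [40], [41]}: π^{-1}(V) = {37, 38, 39, 40, 41} ∈ τ ✓.
Open sets in the quotient: τ_Q = {{}, {[39]}, {[37=38], [39], [40], [41]}} (3 elements).


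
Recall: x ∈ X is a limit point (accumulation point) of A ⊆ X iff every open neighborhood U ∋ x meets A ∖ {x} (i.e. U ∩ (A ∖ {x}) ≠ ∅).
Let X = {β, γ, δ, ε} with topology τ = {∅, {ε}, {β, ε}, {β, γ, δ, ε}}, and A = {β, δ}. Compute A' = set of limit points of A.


A' = {γ, δ}

For each x ∈ X, list the open sets U ∈ τ with x ∈ U, then check whether U ∩ (A ∖ {x}) ≠ ∅ for every such U.
  x = β: open {β, ε} ∋ x has {β, ε} ∩ (A ∖ {β}) = ∅, so x is NOT a limit point.
  x = γ: opens ∋ x are {β, γ, δ, ε}; each meets A ∖ {γ}, so x IS a limit point.
  x = δ: opens ∋ x are {β, γ, δ, ε}; each meets A ∖ {δ}, so x IS a limit point.
  x = ε: open {ε} ∋ x has {ε} ∩ (A ∖ {ε}) = ∅, so x is NOT a limit point.
Collecting: A' = {γ, δ}.


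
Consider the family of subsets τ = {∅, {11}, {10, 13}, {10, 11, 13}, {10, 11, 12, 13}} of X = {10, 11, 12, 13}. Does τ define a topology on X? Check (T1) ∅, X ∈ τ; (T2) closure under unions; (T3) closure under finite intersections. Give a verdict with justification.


τ IS a topology on X.

Axiom (T1): ∅ ∈ τ? Yes; X ∈ τ? Yes.
Axiom (T2/T3): check pairwise unions and intersections of members of τ.
All pairwise intersections and unions checked — each lies in τ. Therefore τ satisfies (T1), (T2), (T3): it IS a topology on X.


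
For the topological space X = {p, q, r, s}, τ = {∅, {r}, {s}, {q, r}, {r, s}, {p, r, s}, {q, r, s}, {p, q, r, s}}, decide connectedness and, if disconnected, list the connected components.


(X, τ) is connected.

Find clopen sets (U ∈ τ with X ∖ U ∈ τ):
  U = ∅, X ∖ U = {p, q, r, s} — both open, so U is clopen.
  U = {p, q, r, s}, X ∖ U = ∅ — both open, so U is clopen.
Only trivial clopens (∅ and X) exist, so (X, τ) is connected.
Compute connected components by grouping points that agree on all clopens:
  component: {p, q, r, s}


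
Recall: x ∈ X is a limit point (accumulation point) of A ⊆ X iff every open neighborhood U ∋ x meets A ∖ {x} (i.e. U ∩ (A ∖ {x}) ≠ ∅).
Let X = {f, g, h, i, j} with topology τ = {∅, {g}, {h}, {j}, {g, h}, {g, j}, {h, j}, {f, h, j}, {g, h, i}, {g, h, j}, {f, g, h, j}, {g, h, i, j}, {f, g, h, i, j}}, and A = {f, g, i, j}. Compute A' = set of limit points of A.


A' = {f, i}

For each x ∈ X, list the open sets U ∈ τ with x ∈ U, then check whether U ∩ (A ∖ {x}) ≠ ∅ for every such U.
  x = f: opens ∋ x are {f, h, j}, {f, g, h, j}, {f, g, h, i, j}; each meets A ∖ {f}, so x IS a limit point.
  x = g: open {g} ∋ x has {g} ∩ (A ∖ {g}) = ∅, so x is NOT a limit point.
  x = h: open {h} ∋ x has {h} ∩ (A ∖ {h}) = ∅, so x is NOT a limit point.
  x = i: opens ∋ x are {g, h, i}, {g, h, i, j}, {f, g, h, i, j}; each meets A ∖ {i}, so x IS a limit point.
  x = j: open {j} ∋ x has {j} ∩ (A ∖ {j}) = ∅, so x is NOT a limit point.
Collecting: A' = {f, i}.


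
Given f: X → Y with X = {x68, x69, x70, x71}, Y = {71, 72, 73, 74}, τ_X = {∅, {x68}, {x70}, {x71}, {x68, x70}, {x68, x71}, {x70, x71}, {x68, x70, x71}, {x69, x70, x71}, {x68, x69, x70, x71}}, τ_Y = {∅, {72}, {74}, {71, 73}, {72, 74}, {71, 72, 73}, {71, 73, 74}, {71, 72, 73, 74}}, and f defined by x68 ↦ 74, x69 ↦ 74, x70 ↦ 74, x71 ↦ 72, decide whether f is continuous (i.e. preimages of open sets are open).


f is NOT continuous.

Compute f^{-1}(U) for each U ∈ τ_Y:
  U = ∅: f^{-1}(U) = ∅ ∈ τ_X ✓.
  U = {72}: f^{-1}(U) = {x71} ∈ τ_X ✓.
  U = {74}: f^{-1}(U) = {x68, x69, x70} ∉ τ_X ✗.
  U = {71, 73}: f^{-1}(U) = ∅ ∈ τ_X ✓.
  U = {72, 74}: f^{-1}(U) = {x68, x69, x70, x71} ∈ τ_X ✓.
  U = {71, 72, 73}: f^{-1}(U) = {x71} ∈ τ_X ✓.
  U = {71, 73, 74}: f^{-1}(U) = {x68, x69, x70} ∉ τ_X ✗.
  U = {71, 72, 73, 74}: f^{-1}(U) = {x68, x69, x70, x71} ∈ τ_X ✓.
Found U = {74} with f^{-1}(U) = {x68, x69, x70} not in τ_X. Therefore f is NOT continuous.


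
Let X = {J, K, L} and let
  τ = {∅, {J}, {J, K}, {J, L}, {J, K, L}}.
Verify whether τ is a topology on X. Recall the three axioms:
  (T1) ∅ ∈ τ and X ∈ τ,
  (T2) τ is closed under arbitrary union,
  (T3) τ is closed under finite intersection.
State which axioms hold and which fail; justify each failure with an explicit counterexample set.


τ IS a topology on X.

Axiom (T1): ∅ ∈ τ? Yes; X ∈ τ? Yes.
Axiom (T2/T3): check pairwise unions and intersections of members of τ.
All pairwise intersections and unions checked — each lies in τ. Therefore τ satisfies (T1), (T2), (T3): it IS a topology on X.


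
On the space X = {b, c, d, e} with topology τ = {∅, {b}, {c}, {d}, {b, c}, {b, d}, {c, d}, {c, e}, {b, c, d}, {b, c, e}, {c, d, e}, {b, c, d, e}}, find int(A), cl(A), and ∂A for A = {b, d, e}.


int(A) = {b, d}, cl(A) = {b, d, e}, ∂A = {e}.

Closed sets in (X, τ) are complements of opens:
  closed(X, τ) = {∅, {b}, {d}, {e}, {b, d}, {b, e}, {c, e}, {d, e}, {b, c, e}, {b, d, e}, {c, d, e}, {b, c, d, e}}.
int(A) = ⋃ {U ∈ τ : U ⊆ A}. Opens contained in A: ∅, {b}, {d}, {b, d}.
Taking the union of these: int(A) = {b, d}.
cl(A) = ⋂ {C closed : A ⊆ C}. Closed sets containing A: {b, d, e}, {b, c, d, e}.
Intersecting these: cl(A) = {b, d, e}.
∂A = cl(A) ∖ int(A) = {b, d, e} ∖ {b, d} = {e}.


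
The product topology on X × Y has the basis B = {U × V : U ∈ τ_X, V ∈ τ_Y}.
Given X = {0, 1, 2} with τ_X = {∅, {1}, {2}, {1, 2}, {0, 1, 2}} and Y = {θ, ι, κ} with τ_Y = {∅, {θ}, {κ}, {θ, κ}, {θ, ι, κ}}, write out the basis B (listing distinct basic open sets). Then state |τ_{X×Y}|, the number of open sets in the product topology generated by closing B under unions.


Basis B = {∅ × ∅, {1} × {θ}, {1} × {κ}, {2} × {θ}, {2} × {κ}, {1} × {θ, κ}, {1, 2} × {θ}, {1, 2} × {κ}, {2} × {θ, κ}, {0, 1, 2} × {θ}, {0, 1, 2} × {κ}, {1} × {θ, ι, κ}, {2} × {θ, ι, κ}, {1, 2} × {θ, κ}, {0, 1, 2} × {θ, κ}, {1, 2} × {θ, ι, κ}, {0, 1, 2} × {θ, ι, κ}}; |τ_{X×Y}| = 48.

Enumerate products U × V with U ∈ τ_X, V ∈ τ_Y (deduplicated):
  ∅ × ∅ = {} (∅)
  {1} × {θ} = {(1,θ)}
  {1} × {κ} = {(1,κ)}
  {2} × {θ} = {(2,θ)}
  {2} × {κ} = {(2,κ)}
  {1} × {θ, κ} = {(1,θ), (1,κ)}
  {1, 2} × {θ} = {(1,θ), (2,θ)}
  {1, 2} × {κ} = {(1,κ), (2,κ)}
  {2} × {θ, κ} = {(2,θ), (2,κ)}
  {0, 1, 2} × {θ} = {(0,θ), (1,θ), (2,θ)}
  {0, 1, 2} × {κ} = {(0,κ), (1,κ), (2,κ)}
  {1} × {θ, ι, κ} = {(1,θ), (1,ι), (1,κ)}
  {2} × {θ, ι, κ} = {(2,θ), (2,ι), (2,κ)}
  {1, 2} × {θ, κ} = {(1,θ), (1,κ), (2,θ), (2,κ)}
  {0, 1, 2} × {θ, κ} = {(0,θ), (0,κ), (1,θ), (1,κ), (2,θ), (2,κ)}
  {1, 2} × {θ, ι, κ} = {(1,θ), (1,ι), (1,κ), (2,θ), (2,ι), (2,κ)}
  {0, 1, 2} × {θ, ι, κ} = {(0,θ), (0,ι), (0,κ), (1,θ), (1,ι), (1,κ), (2,θ), (2,ι), (2,κ)}
These 17 distinct sets form the basis B.
Close under arbitrary unions to get τ_{X×Y}; counting gives |τ_{X×Y}| = 48.


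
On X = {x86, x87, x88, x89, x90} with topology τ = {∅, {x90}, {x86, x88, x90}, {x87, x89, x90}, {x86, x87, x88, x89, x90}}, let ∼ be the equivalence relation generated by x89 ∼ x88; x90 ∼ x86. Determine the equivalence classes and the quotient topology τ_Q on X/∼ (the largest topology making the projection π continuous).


X/∼ = {[x86=x90], [x87], [x88=x89]}; |τ_Q| = 2.

Equivalence classes: [x86=x90], [x87], [x88=x89].
Quotient map π: X → X/∼ sends x86 ↦ [x86=x90], x87 ↦ [x87], x88 ↦ [x88=x89], x89 ↦ [x88=x89], x90 ↦ [x86=x90].
For each subset V ⊆ X/∼, compute π^{-1}(V) ⊆ X and check whether π^{-1}(V) ∈ τ. V is open in τ_Q iff π^{-1}(V) ∈ τ.
  V = {}: π^{-1}(V) = ∅ ∈ τ ✓.
  V = {[x86=x90]}: π^{-1}(V) = {x86, x90} ∉ τ ✗.
  V = {[x87]}: π^{-1}(V) = {x87} ∉ τ ✗.
  V = {[x86=x90], [x87]}: π^{-1}(V) = {x86, x87, x90} ∉ τ ✗.
  V = {[x88=x89]}: π^{-1}(V) = {x88, x89} ∉ τ ✗.
  V = {[x86=x90], [x88=x89]}: π^{-1}(V) = {x86, x88, x89, x90} ∉ τ ✗.
  V = {[x87], [x88=x89]}: π^{-1}(V) = {x87, x88, x89} ∉ τ ✗.
  V = {[x86=x90], [x87], [x88=x89]}: π^{-1}(V) = {x86, x87, x88, x89, x90} ∈ τ ✓.
Open sets in the quotient: τ_Q = {{}, {[x86=x90], [x87], [x88=x89]}} (2 elements).


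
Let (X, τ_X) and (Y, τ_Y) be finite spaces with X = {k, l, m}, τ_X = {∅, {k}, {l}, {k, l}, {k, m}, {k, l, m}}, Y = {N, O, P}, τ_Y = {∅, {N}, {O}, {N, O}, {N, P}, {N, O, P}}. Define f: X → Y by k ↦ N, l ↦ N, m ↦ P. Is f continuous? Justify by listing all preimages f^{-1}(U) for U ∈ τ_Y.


f IS continuous.

Compute f^{-1}(U) for each U ∈ τ_Y:
  U = ∅: f^{-1}(U) = ∅ ∈ τ_X ✓.
  U = {N}: f^{-1}(U) = {k, l} ∈ τ_X ✓.
  U = {O}: f^{-1}(U) = ∅ ∈ τ_X ✓.
  U = {N, O}: f^{-1}(U) = {k, l} ∈ τ_X ✓.
  U = {N, P}: f^{-1}(U) = {k, l, m} ∈ τ_X ✓.
  U = {N, O, P}: f^{-1}(U) = {k, l, m} ∈ τ_X ✓.
Every preimage lies in τ_X, so f IS continuous.


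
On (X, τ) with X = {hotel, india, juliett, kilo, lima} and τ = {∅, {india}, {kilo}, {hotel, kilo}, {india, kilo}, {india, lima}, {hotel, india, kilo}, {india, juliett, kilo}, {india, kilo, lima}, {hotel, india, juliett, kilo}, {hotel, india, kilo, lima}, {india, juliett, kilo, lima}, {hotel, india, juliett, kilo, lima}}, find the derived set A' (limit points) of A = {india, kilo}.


A' = {hotel, juliett, lima}

For each x ∈ X, list the open sets U ∈ τ with x ∈ U, then check whether U ∩ (A ∖ {x}) ≠ ∅ for every such U.
  x = hotel: opens ∋ x are {hotel, kilo}, {hotel, india, kilo}, {hotel, india, juliett, kilo}, {hotel, india, kilo, lima}, {hotel, india, juliett, kilo, lima}; each meets A ∖ {hotel}, so x IS a limit point.
  x = india: open {india} ∋ x has {india} ∩ (A ∖ {india}) = ∅, so x is NOT a limit point.
  x = juliett: opens ∋ x are {india, juliett, kilo}, {hotel, india, juliett, kilo}, {india, juliett, kilo, lima}, {hotel, india, juliett, kilo, lima}; each meets A ∖ {juliett}, so x IS a limit point.
  x = kilo: open {kilo} ∋ x has {kilo} ∩ (A ∖ {kilo}) = ∅, so x is NOT a limit point.
  x = lima: opens ∋ x are {india, lima}, {india, kilo, lima}, {hotel, india, kilo, lima}, {india, juliett, kilo, lima}, {hotel, india, juliett, kilo, lima}; each meets A ∖ {lima}, so x IS a limit point.
Collecting: A' = {hotel, juliett, lima}.


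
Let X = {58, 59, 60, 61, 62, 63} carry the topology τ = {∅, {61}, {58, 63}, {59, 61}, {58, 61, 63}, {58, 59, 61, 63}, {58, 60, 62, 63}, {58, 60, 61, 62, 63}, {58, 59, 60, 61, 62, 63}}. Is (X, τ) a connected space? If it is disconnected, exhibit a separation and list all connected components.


(X, τ) is disconnected; components = [{59, 61}, {58, 60, 62, 63}].

Find clopen sets (U ∈ τ with X ∖ U ∈ τ):
  U = ∅, X ∖ U = {58, 59, 60, 61, 62, 63} — both open, so U is clopen.
  U = {59, 61}, X ∖ U = {58, 60, 62, 63} — both open, so U is clopen.
  U = {58, 60, 62, 63}, X ∖ U = {59, 61} — both open, so U is clopen.
  U = {58, 59, 60, 61, 62, 63}, X ∖ U = ∅ — both open, so U is clopen.
Nontrivial clopen(s) exist: e.g. {58, 60, 62, 63}. So (X, τ) is disconnected.
Compute connected components by grouping points that agree on all clopens:
  component: {59, 61}
  component: {58, 60, 62, 63}


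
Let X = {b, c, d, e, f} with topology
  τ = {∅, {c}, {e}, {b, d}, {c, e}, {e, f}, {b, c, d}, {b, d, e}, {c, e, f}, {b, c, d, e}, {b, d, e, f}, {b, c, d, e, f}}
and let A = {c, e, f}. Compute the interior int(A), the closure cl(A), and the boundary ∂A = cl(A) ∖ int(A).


int(A) = {c, e, f}, cl(A) = {c, e, f}, ∂A = ∅.

Closed sets in (X, τ) are complements of opens:
  closed(X, τ) = {∅, {c}, {f}, {b, d}, {c, f}, {e, f}, {b, c, d}, {b, d, f}, {c, e, f}, {b, c, d, f}, {b, d, e, f}, {b, c, d, e, f}}.
int(A) = ⋃ {U ∈ τ : U ⊆ A}. Opens contained in A: ∅, {c}, {e}, {c, e}, {e, f}, {c, e, f}.
Taking the union of these: int(A) = {c, e, f}.
cl(A) = ⋂ {C closed : A ⊆ C}. Closed sets containing A: {c, e, f}, {b, c, d, e, f}.
Intersecting these: cl(A) = {c, e, f}.
∂A = cl(A) ∖ int(A) = {c, e, f} ∖ {c, e, f} = ∅.


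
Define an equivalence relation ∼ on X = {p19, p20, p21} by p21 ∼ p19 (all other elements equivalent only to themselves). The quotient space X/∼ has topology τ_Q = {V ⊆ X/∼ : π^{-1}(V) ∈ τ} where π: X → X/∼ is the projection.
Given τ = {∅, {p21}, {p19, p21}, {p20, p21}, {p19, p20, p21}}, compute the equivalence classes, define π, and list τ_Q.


X/∼ = {[p19=p21], [p20]}; |τ_Q| = 3.

Equivalence classes: [p19=p21], [p20].
Quotient map π: X → X/∼ sends p19 ↦ [p19=p21], p20 ↦ [p20], p21 ↦ [p19=p21].
For each subset V ⊆ X/∼, compute π^{-1}(V) ⊆ X and check whether π^{-1}(V) ∈ τ. V is open in τ_Q iff π^{-1}(V) ∈ τ.
  V = {}: π^{-1}(V) = ∅ ∈ τ ✓.
  V = {[p19=p21]}: π^{-1}(V) = {p19, p21} ∈ τ ✓.
  V = {[p20]}: π^{-1}(V) = {p20} ∉ τ ✗.
  V = {[p19=p21], [p20]}: π^{-1}(V) = {p19, p20, p21} ∈ τ ✓.
Open sets in the quotient: τ_Q = {{}, {[p19=p21]}, {[p19=p21], [p20]}} (3 elements).


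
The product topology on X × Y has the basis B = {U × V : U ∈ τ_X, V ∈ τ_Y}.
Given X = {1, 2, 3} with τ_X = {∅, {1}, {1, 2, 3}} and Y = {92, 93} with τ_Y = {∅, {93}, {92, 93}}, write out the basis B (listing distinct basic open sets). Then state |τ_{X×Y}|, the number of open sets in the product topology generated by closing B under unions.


Basis B = {∅ × ∅, {1} × {93}, {1} × {92, 93}, {1, 2, 3} × {93}, {1, 2, 3} × {92, 93}}; |τ_{X×Y}| = 6.

Enumerate products U × V with U ∈ τ_X, V ∈ τ_Y (deduplicated):
  ∅ × ∅ = {} (∅)
  {1} × {93} = {(1,93)}
  {1} × {92, 93} = {(1,92), (1,93)}
  {1, 2, 3} × {93} = {(1,93), (2,93), (3,93)}
  {1, 2, 3} × {92, 93} = {(1,92), (1,93), (2,92), (2,93), (3,92), (3,93)}
These 5 distinct sets form the basis B.
Close under arbitrary unions to get τ_{X×Y}; counting gives |τ_{X×Y}| = 6.


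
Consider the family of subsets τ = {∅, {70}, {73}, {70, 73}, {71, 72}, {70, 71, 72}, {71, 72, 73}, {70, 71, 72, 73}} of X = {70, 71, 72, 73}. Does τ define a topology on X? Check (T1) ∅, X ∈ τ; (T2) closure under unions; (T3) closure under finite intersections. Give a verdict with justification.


τ IS a topology on X.

Axiom (T1): ∅ ∈ τ? Yes; X ∈ τ? Yes.
Axiom (T2/T3): check pairwise unions and intersections of members of τ.
All pairwise intersections and unions checked — each lies in τ. Therefore τ satisfies (T1), (T2), (T3): it IS a topology on X.


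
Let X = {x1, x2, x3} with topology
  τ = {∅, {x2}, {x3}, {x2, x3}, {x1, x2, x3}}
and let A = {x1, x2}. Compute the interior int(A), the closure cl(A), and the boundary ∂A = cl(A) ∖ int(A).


int(A) = {x2}, cl(A) = {x1, x2}, ∂A = {x1}.

Closed sets in (X, τ) are complements of opens:
  closed(X, τ) = {∅, {x1}, {x1, x2}, {x1, x3}, {x1, x2, x3}}.
int(A) = ⋃ {U ∈ τ : U ⊆ A}. Opens contained in A: ∅, {x2}.
Taking the union of these: int(A) = {x2}.
cl(A) = ⋂ {C closed : A ⊆ C}. Closed sets containing A: {x1, x2}, {x1, x2, x3}.
Intersecting these: cl(A) = {x1, x2}.
∂A = cl(A) ∖ int(A) = {x1, x2} ∖ {x2} = {x1}.


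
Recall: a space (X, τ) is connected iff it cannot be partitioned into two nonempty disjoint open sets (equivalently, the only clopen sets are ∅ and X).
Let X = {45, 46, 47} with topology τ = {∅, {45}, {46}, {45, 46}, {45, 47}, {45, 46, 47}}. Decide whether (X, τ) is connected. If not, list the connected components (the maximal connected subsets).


(X, τ) is disconnected; components = [{46}, {45, 47}].

Find clopen sets (U ∈ τ with X ∖ U ∈ τ):
  U = ∅, X ∖ U = {45, 46, 47} — both open, so U is clopen.
  U = {46}, X ∖ U = {45, 47} — both open, so U is clopen.
  U = {45, 47}, X ∖ U = {46} — both open, so U is clopen.
  U = {45, 46, 47}, X ∖ U = ∅ — both open, so U is clopen.
Nontrivial clopen(s) exist: e.g. {45, 47}. So (X, τ) is disconnected.
Compute connected components by grouping points that agree on all clopens:
  component: {46}
  component: {45, 47}


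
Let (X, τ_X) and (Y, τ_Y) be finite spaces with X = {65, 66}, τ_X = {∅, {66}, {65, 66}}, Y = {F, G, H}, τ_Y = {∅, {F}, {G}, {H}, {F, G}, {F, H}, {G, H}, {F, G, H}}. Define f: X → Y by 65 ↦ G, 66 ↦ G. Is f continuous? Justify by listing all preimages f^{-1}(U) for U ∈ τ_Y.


f IS continuous.

Compute f^{-1}(U) for each U ∈ τ_Y:
  U = ∅: f^{-1}(U) = ∅ ∈ τ_X ✓.
  U = {F}: f^{-1}(U) = ∅ ∈ τ_X ✓.
  U = {G}: f^{-1}(U) = {65, 66} ∈ τ_X ✓.
  U = {H}: f^{-1}(U) = ∅ ∈ τ_X ✓.
  U = {F, G}: f^{-1}(U) = {65, 66} ∈ τ_X ✓.
  U = {F, H}: f^{-1}(U) = ∅ ∈ τ_X ✓.
  U = {G, H}: f^{-1}(U) = {65, 66} ∈ τ_X ✓.
  U = {F, G, H}: f^{-1}(U) = {65, 66} ∈ τ_X ✓.
Every preimage lies in τ_X, so f IS continuous.


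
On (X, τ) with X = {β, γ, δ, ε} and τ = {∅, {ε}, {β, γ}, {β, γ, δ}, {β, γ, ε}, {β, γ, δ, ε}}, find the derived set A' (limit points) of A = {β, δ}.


A' = {γ, δ}

For each x ∈ X, list the open sets U ∈ τ with x ∈ U, then check whether U ∩ (A ∖ {x}) ≠ ∅ for every such U.
  x = β: open {β, γ} ∋ x has {β, γ} ∩ (A ∖ {β}) = ∅, so x is NOT a limit point.
  x = γ: opens ∋ x are {β, γ}, {β, γ, δ}, {β, γ, ε}, {β, γ, δ, ε}; each meets A ∖ {γ}, so x IS a limit point.
  x = δ: opens ∋ x are {β, γ, δ}, {β, γ, δ, ε}; each meets A ∖ {δ}, so x IS a limit point.
  x = ε: open {ε} ∋ x has {ε} ∩ (A ∖ {ε}) = ∅, so x is NOT a limit point.
Collecting: A' = {γ, δ}.


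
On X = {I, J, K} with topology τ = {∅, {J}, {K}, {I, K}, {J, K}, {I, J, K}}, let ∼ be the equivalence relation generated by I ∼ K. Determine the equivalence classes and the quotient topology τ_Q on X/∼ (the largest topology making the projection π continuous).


X/∼ = {[I=K], [J]}; |τ_Q| = 4.

Equivalence classes: [I=K], [J].
Quotient map π: X → X/∼ sends I ↦ [I=K], J ↦ [J], K ↦ [I=K].
For each subset V ⊆ X/∼, compute π^{-1}(V) ⊆ X and check whether π^{-1}(V) ∈ τ. V is open in τ_Q iff π^{-1}(V) ∈ τ.
  V = {}: π^{-1}(V) = ∅ ∈ τ ✓.
  V = {[I=K]}: π^{-1}(V) = {I, K} ∈ τ ✓.
  V = {[J]}: π^{-1}(V) = {J} ∈ τ ✓.
  V = {[I=K], [J]}: π^{-1}(V) = {I, J, K} ∈ τ ✓.
Open sets in the quotient: τ_Q = {{}, {[I=K]}, {[J]}, {[I=K], [J]}} (4 elements).


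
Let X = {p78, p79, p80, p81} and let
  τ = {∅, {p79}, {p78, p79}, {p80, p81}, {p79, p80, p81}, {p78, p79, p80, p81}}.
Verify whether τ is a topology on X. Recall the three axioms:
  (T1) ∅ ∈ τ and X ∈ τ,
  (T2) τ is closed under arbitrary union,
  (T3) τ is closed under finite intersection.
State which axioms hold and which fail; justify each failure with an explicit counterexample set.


τ IS a topology on X.

Axiom (T1): ∅ ∈ τ? Yes; X ∈ τ? Yes.
Axiom (T2/T3): check pairwise unions and intersections of members of τ.
All pairwise intersections and unions checked — each lies in τ. Therefore τ satisfies (T1), (T2), (T3): it IS a topology on X.


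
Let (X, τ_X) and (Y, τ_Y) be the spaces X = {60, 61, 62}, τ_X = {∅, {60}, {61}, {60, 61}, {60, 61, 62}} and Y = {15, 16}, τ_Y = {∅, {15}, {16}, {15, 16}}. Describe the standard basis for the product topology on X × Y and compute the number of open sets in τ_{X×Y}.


Basis B = {∅ × ∅, {60} × {15}, {60} × {16}, {61} × {15}, {61} × {16}, {60} × {15, 16}, {60, 61} × {15}, {60, 61} × {16}, {61} × {15, 16}, {60, 61, 62} × {15}, {60, 61, 62} × {16}, {60, 61} × {15, 16}, {60, 61, 62} × {15, 16}}; |τ_{X×Y}| = 25.

Enumerate products U × V with U ∈ τ_X, V ∈ τ_Y (deduplicated):
  ∅ × ∅ = {} (∅)
  {60} × {15} = {(60,15)}
  {60} × {16} = {(60,16)}
  {61} × {15} = {(61,15)}
  {61} × {16} = {(61,16)}
  {60} × {15, 16} = {(60,15), (60,16)}
  {60, 61} × {15} = {(60,15), (61,15)}
  {60, 61} × {16} = {(60,16), (61,16)}
  {61} × {15, 16} = {(61,15), (61,16)}
  {60, 61, 62} × {15} = {(60,15), (61,15), (62,15)}
  {60, 61, 62} × {16} = {(60,16), (61,16), (62,16)}
  {60, 61} × {15, 16} = {(60,15), (60,16), (61,15), (61,16)}
  {60, 61, 62} × {15, 16} = {(60,15), (60,16), (61,15), (61,16), (62,15), (62,16)}
These 13 distinct sets form the basis B.
Close under arbitrary unions to get τ_{X×Y}; counting gives |τ_{X×Y}| = 25.


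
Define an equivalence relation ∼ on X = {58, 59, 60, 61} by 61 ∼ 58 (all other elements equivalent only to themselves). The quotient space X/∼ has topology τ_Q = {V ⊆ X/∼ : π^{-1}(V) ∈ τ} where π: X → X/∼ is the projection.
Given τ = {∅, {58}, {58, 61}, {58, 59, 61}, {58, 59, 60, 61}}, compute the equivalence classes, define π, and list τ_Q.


X/∼ = {[58=61], [59], [60]}; |τ_Q| = 4.

Equivalence classes: [58=61], [59], [60].
Quotient map π: X → X/∼ sends 58 ↦ [58=61], 59 ↦ [59], 60 ↦ [60], 61 ↦ [58=61].
For each subset V ⊆ X/∼, compute π^{-1}(V) ⊆ X and check whether π^{-1}(V) ∈ τ. V is open in τ_Q iff π^{-1}(V) ∈ τ.
  V = {}: π^{-1}(V) = ∅ ∈ τ ✓.
  V = {[58=61]}: π^{-1}(V) = {58, 61} ∈ τ ✓.
  V = {[59]}: π^{-1}(V) = {59} ∉ τ ✗.
  V = {[58=61], [59]}: π^{-1}(V) = {58, 59, 61} ∈ τ ✓.
  V = {[60]}: π^{-1}(V) = {60} ∉ τ ✗.
  V = {[58=61], [60]}: π^{-1}(V) = {58, 60, 61} ∉ τ ✗.
  V = {[59], [60]}: π^{-1}(V) = {59, 60} ∉ τ ✗.
  V = {[58=61], [59], [60]}: π^{-1}(V) = {58, 59, 60, 61} ∈ τ ✓.
Open sets in the quotient: τ_Q = {{}, {[58=61]}, {[58=61], [59]}, {[58=61], [59], [60]}} (4 elements).


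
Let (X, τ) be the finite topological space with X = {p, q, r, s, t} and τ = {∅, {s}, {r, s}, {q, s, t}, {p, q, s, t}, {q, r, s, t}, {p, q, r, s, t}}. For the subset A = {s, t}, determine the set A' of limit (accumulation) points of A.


A' = {p, q, r, t}

For each x ∈ X, list the open sets U ∈ τ with x ∈ U, then check whether U ∩ (A ∖ {x}) ≠ ∅ for every such U.
  x = p: opens ∋ x are {p, q, s, t}, {p, q, r, s, t}; each meets A ∖ {p}, so x IS a limit point.
  x = q: opens ∋ x are {q, s, t}, {p, q, s, t}, {q, r, s, t}, {p, q, r, s, t}; each meets A ∖ {q}, so x IS a limit point.
  x = r: opens ∋ x are {r, s}, {q, r, s, t}, {p, q, r, s, t}; each meets A ∖ {r}, so x IS a limit point.
  x = s: open {s} ∋ x has {s} ∩ (A ∖ {s}) = ∅, so x is NOT a limit point.
  x = t: opens ∋ x are {q, s, t}, {p, q, s, t}, {q, r, s, t}, {p, q, r, s, t}; each meets A ∖ {t}, so x IS a limit point.
Collecting: A' = {p, q, r, t}.


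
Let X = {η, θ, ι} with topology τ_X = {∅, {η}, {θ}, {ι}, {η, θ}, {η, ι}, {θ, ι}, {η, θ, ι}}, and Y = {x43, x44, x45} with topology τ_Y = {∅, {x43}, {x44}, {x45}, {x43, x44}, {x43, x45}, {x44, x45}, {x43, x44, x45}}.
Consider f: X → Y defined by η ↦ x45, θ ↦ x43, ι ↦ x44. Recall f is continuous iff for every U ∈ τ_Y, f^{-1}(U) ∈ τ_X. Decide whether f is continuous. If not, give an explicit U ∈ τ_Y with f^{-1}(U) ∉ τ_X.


f IS continuous.

Compute f^{-1}(U) for each U ∈ τ_Y:
  U = ∅: f^{-1}(U) = ∅ ∈ τ_X ✓.
  U = {x43}: f^{-1}(U) = {θ} ∈ τ_X ✓.
  U = {x44}: f^{-1}(U) = {ι} ∈ τ_X ✓.
  U = {x45}: f^{-1}(U) = {η} ∈ τ_X ✓.
  U = {x43, x44}: f^{-1}(U) = {θ, ι} ∈ τ_X ✓.
  U = {x43, x45}: f^{-1}(U) = {η, θ} ∈ τ_X ✓.
  U = {x44, x45}: f^{-1}(U) = {η, ι} ∈ τ_X ✓.
  U = {x43, x44, x45}: f^{-1}(U) = {η, θ, ι} ∈ τ_X ✓.
Every preimage lies in τ_X, so f IS continuous.


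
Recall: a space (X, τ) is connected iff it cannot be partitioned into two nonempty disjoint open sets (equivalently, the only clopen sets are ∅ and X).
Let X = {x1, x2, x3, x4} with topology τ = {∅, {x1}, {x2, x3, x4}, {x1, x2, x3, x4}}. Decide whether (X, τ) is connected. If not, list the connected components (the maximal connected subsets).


(X, τ) is disconnected; components = [{x1}, {x2, x3, x4}].

Find clopen sets (U ∈ τ with X ∖ U ∈ τ):
  U = ∅, X ∖ U = {x1, x2, x3, x4} — both open, so U is clopen.
  U = {x1}, X ∖ U = {x2, x3, x4} — both open, so U is clopen.
  U = {x2, x3, x4}, X ∖ U = {x1} — both open, so U is clopen.
  U = {x1, x2, x3, x4}, X ∖ U = ∅ — both open, so U is clopen.
Nontrivial clopen(s) exist: e.g. {x1}. So (X, τ) is disconnected.
Compute connected components by grouping points that agree on all clopens:
  component: {x1}
  component: {x2, x3, x4}


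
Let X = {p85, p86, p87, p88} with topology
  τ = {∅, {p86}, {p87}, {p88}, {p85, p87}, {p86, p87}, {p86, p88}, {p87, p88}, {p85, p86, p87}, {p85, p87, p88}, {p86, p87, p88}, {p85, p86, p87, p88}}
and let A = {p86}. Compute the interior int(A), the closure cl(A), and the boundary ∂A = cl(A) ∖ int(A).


int(A) = {p86}, cl(A) = {p86}, ∂A = ∅.

Closed sets in (X, τ) are complements of opens:
  closed(X, τ) = {∅, {p85}, {p86}, {p88}, {p85, p86}, {p85, p87}, {p85, p88}, {p86, p88}, {p85, p86, p87}, {p85, p86, p88}, {p85, p87, p88}, {p85, p86, p87, p88}}.
int(A) = ⋃ {U ∈ τ : U ⊆ A}. Opens contained in A: ∅, {p86}.
Taking the union of these: int(A) = {p86}.
cl(A) = ⋂ {C closed : A ⊆ C}. Closed sets containing A: {p86}, {p85, p86}, {p86, p88}, {p85, p86, p87}, {p85, p86, p88}, {p85, p86, p87, p88}.
Intersecting these: cl(A) = {p86}.
∂A = cl(A) ∖ int(A) = {p86} ∖ {p86} = ∅.


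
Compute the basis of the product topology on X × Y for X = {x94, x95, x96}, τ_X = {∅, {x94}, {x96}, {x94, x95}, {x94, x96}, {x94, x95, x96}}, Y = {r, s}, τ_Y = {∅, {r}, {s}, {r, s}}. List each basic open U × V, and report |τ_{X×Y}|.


Basis B = {∅ × ∅, {x94} × {r}, {x94} × {s}, {x96} × {r}, {x96} × {s}, {x94} × {r, s}, {x94, x95} × {r}, {x94, x96} × {r}, {x94, x95} × {s}, {x94, x96} × {s}, {x96} × {r, s}, {x94, x95, x96} × {r}, {x94, x95, x96} × {s}, {x94, x95} × {r, s}, {x94, x96} × {r, s}, {x94, x95, x96} × {r, s}}; |τ_{X×Y}| = 36.

Enumerate products U × V with U ∈ τ_X, V ∈ τ_Y (deduplicated):
  ∅ × ∅ = {} (∅)
  {x94} × {r} = {(x94,r)}
  {x94} × {s} = {(x94,s)}
  {x96} × {r} = {(x96,r)}
  {x96} × {s} = {(x96,s)}
  {x94} × {r, s} = {(x94,r), (x94,s)}
  {x94, x95} × {r} = {(x94,r), (x95,r)}
  {x94, x96} × {r} = {(x94,r), (x96,r)}
  {x94, x95} × {s} = {(x94,s), (x95,s)}
  {x94, x96} × {s} = {(x94,s), (x96,s)}
  {x96} × {r, s} = {(x96,r), (x96,s)}
  {x94, x95, x96} × {r} = {(x94,r), (x95,r), (x96,r)}
  {x94, x95, x96} × {s} = {(x94,s), (x95,s), (x96,s)}
  {x94, x95} × {r, s} = {(x94,r), (x94,s), (x95,r), (x95,s)}
  {x94, x96} × {r, s} = {(x94,r), (x94,s), (x96,r), (x96,s)}
  {x94, x95, x96} × {r, s} = {(x94,r), (x94,s), (x95,r), (x95,s), (x96,r), (x96,s)}
These 16 distinct sets form the basis B.
Close under arbitrary unions to get τ_{X×Y}; counting gives |τ_{X×Y}| = 36.


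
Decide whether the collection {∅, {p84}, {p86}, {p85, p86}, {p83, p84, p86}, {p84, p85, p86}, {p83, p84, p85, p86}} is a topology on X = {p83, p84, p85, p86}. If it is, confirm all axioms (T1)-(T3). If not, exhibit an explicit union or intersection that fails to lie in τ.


τ is NOT a topology on X.

Axiom (T1): ∅ ∈ τ? Yes; X ∈ τ? Yes.
Axiom (T2/T3): check pairwise unions and intersections of members of τ.
Counterexample for (T2): {p84} ∪ {p86} = {p84, p86} ∉ τ. Therefore τ is NOT a topology.


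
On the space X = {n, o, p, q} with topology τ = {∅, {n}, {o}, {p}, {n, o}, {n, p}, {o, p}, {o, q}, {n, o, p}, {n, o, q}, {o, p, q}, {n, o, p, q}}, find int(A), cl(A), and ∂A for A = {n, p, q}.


int(A) = {n, p}, cl(A) = {n, p, q}, ∂A = {q}.

Closed sets in (X, τ) are complements of opens:
  closed(X, τ) = {∅, {n}, {p}, {q}, {n, p}, {n, q}, {o, q}, {p, q}, {n, o, q}, {n, p, q}, {o, p, q}, {n, o, p, q}}.
int(A) = ⋃ {U ∈ τ : U ⊆ A}. Opens contained in A: ∅, {n}, {p}, {n, p}.
Taking the union of these: int(A) = {n, p}.
cl(A) = ⋂ {C closed : A ⊆ C}. Closed sets containing A: {n, p, q}, {n, o, p, q}.
Intersecting these: cl(A) = {n, p, q}.
∂A = cl(A) ∖ int(A) = {n, p, q} ∖ {n, p} = {q}.


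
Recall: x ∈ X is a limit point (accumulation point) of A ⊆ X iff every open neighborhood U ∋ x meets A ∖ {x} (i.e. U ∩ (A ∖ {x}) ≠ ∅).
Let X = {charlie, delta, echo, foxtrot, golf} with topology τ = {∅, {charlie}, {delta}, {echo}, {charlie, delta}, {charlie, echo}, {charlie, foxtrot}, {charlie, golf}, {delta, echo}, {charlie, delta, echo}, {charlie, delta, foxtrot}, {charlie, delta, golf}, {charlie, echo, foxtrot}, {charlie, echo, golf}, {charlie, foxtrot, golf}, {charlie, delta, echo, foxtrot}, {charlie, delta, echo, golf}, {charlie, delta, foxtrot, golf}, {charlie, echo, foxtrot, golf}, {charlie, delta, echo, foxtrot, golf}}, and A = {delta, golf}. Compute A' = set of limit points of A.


A' = ∅

For each x ∈ X, list the open sets U ∈ τ with x ∈ U, then check whether U ∩ (A ∖ {x}) ≠ ∅ for every such U.
  x = charlie: open {charlie} ∋ x has {charlie} ∩ (A ∖ {charlie}) = ∅, so x is NOT a limit point.
  x = delta: open {delta} ∋ x has {delta} ∩ (A ∖ {delta}) = ∅, so x is NOT a limit point.
  x = echo: open {echo} ∋ x has {echo} ∩ (A ∖ {echo}) = ∅, so x is NOT a limit point.
  x = foxtrot: open {charlie, foxtrot} ∋ x has {charlie, foxtrot} ∩ (A ∖ {foxtrot}) = ∅, so x is NOT a limit point.
  x = golf: open {charlie, golf} ∋ x has {charlie, golf} ∩ (A ∖ {golf}) = ∅, so x is NOT a limit point.
Collecting: A' = ∅.
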